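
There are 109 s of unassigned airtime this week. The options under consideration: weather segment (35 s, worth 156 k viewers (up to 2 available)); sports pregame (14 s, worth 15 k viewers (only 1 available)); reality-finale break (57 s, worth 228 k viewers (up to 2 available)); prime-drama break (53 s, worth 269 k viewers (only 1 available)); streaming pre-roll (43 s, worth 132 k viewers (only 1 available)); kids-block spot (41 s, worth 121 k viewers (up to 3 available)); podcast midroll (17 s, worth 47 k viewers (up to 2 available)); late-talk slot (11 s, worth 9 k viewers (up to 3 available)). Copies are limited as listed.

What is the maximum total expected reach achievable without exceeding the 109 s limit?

Ranking by ratio (expected reach/s): prime-drama break 5.08, weather segment 4.46, reality-finale break 4.00.
Weather segment + prime-drama break + podcast midroll uses 105 of the 109 s and totals 472.
Nothing else within 109 s beats 472.

472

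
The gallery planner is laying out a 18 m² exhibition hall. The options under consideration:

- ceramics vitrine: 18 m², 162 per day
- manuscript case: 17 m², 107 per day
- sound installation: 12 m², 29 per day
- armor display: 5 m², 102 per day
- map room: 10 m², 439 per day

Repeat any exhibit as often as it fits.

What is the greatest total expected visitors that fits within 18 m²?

541

Ranking by ratio (expected visitors/m²): map room 43.90, armor display 20.40, ceramics vitrine 9.00.
Best packing: armor display + map room — 15 m², 541 total.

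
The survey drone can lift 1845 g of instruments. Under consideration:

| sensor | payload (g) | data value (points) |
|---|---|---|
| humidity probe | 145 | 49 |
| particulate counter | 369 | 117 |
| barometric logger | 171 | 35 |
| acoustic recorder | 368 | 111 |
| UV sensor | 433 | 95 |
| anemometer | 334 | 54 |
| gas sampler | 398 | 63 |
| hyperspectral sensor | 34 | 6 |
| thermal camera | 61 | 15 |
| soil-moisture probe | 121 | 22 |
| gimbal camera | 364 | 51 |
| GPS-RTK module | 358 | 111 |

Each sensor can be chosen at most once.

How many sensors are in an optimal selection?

6

Best achievable data value is 518.
humidity probe + particulate counter + barometric logger + acoustic recorder + UV sensor + GPS-RTK module hits 518 at 1844 g.
Every optimal selection uses 6 sensors.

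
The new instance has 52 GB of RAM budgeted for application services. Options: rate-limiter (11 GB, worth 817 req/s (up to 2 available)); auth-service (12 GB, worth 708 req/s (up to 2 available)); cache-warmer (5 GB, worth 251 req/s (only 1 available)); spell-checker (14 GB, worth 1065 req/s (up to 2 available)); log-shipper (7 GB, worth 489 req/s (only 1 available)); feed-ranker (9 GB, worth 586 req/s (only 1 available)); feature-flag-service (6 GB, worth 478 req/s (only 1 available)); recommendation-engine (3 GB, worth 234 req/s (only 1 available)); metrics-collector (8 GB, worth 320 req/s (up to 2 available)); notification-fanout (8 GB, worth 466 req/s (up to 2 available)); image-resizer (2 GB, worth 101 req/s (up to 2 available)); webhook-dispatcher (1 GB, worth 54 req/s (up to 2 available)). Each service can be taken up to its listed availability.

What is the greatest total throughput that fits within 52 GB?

3914

Greedy by ratio would take rate-limiter + 2×spell-checker + feature-flag-service + recommendation-engine + image-resizer + 2×webhook-dispatcher: 52 GB used, total 3868.
Dropping recommendation-engine and image-resizer and 2×webhook-dispatcher frees 7 GB; slotting in log-shipper (7 GB) lifts the total to 3914 at 52 GB.
No other feasible combination exceeds 3914.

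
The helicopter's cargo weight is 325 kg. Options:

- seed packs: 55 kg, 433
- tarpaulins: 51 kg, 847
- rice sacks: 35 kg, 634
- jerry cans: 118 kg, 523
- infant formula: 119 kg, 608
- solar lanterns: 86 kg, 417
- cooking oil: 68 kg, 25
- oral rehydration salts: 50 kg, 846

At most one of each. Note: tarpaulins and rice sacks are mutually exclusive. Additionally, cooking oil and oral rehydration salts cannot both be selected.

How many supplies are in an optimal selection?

4

The maximum people served within 325 kg is 2734.
seed packs + tarpaulins + infant formula + oral rehydration salts hits 2734 at 275 kg.
Any selection reaching 2734 contains exactly 4 supplies.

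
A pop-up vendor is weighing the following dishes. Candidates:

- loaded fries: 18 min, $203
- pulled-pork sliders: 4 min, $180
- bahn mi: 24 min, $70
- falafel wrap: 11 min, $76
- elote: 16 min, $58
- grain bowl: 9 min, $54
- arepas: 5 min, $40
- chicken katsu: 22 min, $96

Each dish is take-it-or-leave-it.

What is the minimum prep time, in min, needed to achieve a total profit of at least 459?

Look for the lowest-prep combination reaching 459.
Taking loaded fries + pulled-pork sliders + falafel wrap gives 459 (≥ 459) for 33 min.
No combination under 33 min hits 459.

33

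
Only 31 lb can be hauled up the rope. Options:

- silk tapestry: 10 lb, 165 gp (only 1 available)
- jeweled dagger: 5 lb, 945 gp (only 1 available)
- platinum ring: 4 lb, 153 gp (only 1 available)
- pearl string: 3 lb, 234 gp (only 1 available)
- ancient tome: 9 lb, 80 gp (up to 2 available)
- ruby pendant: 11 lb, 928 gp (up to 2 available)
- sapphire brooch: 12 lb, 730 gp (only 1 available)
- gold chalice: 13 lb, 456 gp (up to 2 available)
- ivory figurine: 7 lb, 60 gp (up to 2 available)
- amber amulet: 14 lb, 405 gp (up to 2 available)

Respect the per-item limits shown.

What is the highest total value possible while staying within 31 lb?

Taking jeweled dagger + pearl string + 2×ruby pendant: 30 lb used, 3035 in value.

3035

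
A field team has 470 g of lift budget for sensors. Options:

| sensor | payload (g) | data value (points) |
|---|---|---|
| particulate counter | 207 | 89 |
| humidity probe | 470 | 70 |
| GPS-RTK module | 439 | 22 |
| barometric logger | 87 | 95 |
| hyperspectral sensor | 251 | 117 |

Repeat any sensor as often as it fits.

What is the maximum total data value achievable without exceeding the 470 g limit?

Ranking by ratio (data value/g): barometric logger 1.09, hyperspectral sensor 0.47, particulate counter 0.43, humidity probe 0.15.
The ratio ordering already packs tightly: 5×barometric logger, 435 g, 475.
Nothing else within 470 g beats 475.

475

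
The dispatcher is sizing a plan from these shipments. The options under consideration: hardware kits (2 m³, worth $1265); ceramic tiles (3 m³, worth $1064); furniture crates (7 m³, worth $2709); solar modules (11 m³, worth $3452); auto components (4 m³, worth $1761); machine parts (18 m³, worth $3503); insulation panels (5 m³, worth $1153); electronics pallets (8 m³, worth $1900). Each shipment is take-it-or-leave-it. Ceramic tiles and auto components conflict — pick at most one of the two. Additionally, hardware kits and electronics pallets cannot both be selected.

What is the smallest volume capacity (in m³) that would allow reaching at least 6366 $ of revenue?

Need the lightest bundle worth ≥ 6366.
hardware kits + solar modules + auto components reaches 6478 using 17 m³.
No combination under 17 m³ hits 6366.

17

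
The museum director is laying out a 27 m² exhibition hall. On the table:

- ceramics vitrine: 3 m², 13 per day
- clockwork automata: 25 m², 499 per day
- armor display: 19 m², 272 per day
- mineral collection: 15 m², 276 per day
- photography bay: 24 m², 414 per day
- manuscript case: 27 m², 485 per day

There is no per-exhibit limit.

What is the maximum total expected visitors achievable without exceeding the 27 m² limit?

499

Taking clockwork automata: 25 m² used, 499 in expected visitors.
Nothing else within 27 m² beats 499.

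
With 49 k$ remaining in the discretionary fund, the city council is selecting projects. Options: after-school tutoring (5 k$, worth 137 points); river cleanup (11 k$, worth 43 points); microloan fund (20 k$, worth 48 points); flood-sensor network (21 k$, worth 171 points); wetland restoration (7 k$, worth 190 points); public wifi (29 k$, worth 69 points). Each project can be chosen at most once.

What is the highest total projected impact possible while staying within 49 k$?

541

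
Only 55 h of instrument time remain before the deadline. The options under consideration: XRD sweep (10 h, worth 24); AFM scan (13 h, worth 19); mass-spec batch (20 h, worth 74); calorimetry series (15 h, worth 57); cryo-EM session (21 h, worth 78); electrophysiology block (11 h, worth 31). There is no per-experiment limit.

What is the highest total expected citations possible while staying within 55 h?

Greedy by ratio would take XRD sweep + 3×calorimetry series: 55 h used, total 195.
Replace XRD sweep and 2×calorimetry series with 2×mass-spec batch: the trade gains 10 net, giving 205 at 55 h.

205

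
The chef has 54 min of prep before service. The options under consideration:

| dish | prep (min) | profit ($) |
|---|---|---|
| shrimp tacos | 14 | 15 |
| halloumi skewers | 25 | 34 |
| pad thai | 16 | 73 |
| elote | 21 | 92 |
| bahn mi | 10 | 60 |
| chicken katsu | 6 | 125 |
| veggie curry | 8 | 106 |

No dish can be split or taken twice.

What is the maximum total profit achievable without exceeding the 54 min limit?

396

A density-first pass picks shrimp tacos + pad thai + bahn mi + chicken katsu + veggie curry — 379 at 54 min.
Replace shrimp tacos and bahn mi with elote: the trade gains 17 net, giving 396 at 51 min.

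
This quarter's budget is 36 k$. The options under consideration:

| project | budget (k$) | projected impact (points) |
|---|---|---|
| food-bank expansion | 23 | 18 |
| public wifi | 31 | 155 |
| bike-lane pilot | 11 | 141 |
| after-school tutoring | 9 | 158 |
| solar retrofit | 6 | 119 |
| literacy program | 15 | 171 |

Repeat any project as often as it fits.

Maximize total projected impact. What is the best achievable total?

Best packing: 6×solar retrofit — 36 k$, 714 total.

714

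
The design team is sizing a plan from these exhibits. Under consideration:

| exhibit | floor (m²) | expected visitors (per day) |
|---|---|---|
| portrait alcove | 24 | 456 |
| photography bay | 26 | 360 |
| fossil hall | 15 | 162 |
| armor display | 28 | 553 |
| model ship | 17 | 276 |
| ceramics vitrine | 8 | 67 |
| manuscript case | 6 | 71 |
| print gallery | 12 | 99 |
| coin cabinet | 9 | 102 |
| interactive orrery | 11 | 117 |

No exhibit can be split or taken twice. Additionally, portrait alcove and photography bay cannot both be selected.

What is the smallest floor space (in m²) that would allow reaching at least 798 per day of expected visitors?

Minimise m² subject to total expected visitors ≥ 798.
Taking armor display + model ship gives 829 (≥ 798) for 45 m².
No combination under 45 m² hits 798.

45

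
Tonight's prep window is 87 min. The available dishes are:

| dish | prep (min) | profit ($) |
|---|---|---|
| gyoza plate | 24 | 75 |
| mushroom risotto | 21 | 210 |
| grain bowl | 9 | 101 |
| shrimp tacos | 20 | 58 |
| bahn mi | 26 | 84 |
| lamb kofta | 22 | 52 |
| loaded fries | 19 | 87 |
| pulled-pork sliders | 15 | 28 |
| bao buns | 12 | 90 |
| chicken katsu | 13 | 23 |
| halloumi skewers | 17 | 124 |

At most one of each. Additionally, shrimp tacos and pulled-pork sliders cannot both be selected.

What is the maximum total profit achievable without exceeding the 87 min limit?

612

By profit per min: grain bowl 11.22, mushroom risotto 10.00, bao buns 7.50 lead.
Mushroom risotto + grain bowl + loaded fries + bao buns + halloumi skewers uses 78 of the 87 min and totals 612.
Runner-up mushroom risotto + grain bowl + bahn mi + bao buns + halloumi skewers tops out at 609.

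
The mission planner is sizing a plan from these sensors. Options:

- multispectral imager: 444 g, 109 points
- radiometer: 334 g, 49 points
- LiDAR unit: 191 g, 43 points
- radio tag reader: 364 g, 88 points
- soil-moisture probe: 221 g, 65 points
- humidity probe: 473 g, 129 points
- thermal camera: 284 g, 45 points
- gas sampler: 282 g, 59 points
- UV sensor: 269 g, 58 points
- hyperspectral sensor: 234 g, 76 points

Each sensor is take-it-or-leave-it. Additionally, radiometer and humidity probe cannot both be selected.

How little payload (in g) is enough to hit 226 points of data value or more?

819

Look for the lowest-payload combination reaching 226.
radio tag reader + soil-moisture probe + hyperspectral sensor: 229 data value at 819 g.
Any bundle with less than 819 g falls short of 226.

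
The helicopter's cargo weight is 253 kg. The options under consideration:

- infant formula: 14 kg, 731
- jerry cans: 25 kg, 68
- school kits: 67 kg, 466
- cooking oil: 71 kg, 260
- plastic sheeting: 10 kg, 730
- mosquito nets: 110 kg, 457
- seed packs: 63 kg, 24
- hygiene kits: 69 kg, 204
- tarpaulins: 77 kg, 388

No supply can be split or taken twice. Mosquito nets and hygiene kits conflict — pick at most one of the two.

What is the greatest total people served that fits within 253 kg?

2575

The ratio ordering already packs tightly: infant formula + school kits + cooking oil + plastic sheeting + tarpaulins, 239 kg, 2575.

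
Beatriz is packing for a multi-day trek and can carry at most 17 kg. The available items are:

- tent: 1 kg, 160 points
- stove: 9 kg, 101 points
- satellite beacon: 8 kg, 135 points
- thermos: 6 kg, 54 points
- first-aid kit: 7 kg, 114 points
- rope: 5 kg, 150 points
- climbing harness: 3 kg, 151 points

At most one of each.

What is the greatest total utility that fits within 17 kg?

596

Density check — tent 160.00, climbing harness 50.33, rope 30.00, satellite beacon 16.88 are the best per kg.
Taking tent + satellite beacon + rope + climbing harness: 17 kg used, 596 in utility.
Next best is tent + first-aid kit + rope + climbing harness at 575 (16 kg) — short by 21.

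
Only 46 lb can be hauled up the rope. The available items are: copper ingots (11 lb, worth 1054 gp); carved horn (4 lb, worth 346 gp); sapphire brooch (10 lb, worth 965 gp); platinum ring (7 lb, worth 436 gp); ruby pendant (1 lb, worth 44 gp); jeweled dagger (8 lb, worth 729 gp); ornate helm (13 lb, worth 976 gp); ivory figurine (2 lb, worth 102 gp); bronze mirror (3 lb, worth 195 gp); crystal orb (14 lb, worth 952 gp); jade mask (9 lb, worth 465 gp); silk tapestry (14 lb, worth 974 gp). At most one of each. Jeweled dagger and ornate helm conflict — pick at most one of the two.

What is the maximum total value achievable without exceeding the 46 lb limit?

Taking copper ingots + sapphire brooch + jeweled dagger + bronze mirror + silk tapestry: 46 lb used, 3917 in value.

3917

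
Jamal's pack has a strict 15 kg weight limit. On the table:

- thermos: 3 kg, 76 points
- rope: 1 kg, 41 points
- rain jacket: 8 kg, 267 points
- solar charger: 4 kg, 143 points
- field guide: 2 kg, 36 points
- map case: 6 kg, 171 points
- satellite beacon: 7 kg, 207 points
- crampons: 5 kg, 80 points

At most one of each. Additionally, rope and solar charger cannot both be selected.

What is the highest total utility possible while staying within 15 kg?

By utility per kg: rope 41.00, solar charger 35.75, rain jacket 33.38 lead.
Best packing: thermos + rain jacket + solar charger — 15 kg, 486 total.

486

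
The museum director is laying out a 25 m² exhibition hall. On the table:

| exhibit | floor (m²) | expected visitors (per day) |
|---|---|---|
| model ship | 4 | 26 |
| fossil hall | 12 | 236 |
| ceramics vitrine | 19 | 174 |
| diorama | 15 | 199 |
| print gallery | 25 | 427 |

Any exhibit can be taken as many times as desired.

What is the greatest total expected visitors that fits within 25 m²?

Best packing: 2×fossil hall — 24 m², 472 total.

472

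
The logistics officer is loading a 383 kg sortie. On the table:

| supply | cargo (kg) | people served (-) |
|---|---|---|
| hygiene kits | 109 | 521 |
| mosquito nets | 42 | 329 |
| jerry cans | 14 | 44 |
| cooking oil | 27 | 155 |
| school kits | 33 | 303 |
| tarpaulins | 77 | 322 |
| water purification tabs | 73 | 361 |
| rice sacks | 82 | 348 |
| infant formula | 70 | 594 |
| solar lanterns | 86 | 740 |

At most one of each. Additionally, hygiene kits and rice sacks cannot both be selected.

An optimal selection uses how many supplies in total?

Best achievable people served is 2686.
One optimal bundle: hygiene kits + mosquito nets + jerry cans + cooking oil + school kits + infant formula + solar lanterns (381 kg).
All optima have 7 supplies.

7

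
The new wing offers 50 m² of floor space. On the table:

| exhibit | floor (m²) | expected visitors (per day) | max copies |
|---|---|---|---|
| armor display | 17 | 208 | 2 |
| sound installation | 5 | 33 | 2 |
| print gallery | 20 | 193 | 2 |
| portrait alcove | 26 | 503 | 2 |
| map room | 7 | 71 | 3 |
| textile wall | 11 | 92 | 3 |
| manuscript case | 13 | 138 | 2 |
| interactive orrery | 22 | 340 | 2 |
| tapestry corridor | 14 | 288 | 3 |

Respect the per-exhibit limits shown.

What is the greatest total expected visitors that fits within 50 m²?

935

Best packing: map room + 3×tapestry corridor — 49 m², 935 total.
No other feasible combination exceeds 935.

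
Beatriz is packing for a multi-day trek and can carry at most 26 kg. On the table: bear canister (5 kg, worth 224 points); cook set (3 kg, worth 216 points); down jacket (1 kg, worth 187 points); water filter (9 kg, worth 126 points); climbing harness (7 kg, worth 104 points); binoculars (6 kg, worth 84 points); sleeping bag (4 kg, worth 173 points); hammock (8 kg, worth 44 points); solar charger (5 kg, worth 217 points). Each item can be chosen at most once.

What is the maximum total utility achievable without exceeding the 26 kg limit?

1121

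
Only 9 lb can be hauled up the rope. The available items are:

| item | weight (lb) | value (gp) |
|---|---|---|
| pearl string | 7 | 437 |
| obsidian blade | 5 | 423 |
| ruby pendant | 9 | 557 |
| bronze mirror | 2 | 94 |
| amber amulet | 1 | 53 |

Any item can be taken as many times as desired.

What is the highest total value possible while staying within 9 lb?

635

The ratio ordering already packs tightly: obsidian blade + 4×amber amulet, 9 lb, 635.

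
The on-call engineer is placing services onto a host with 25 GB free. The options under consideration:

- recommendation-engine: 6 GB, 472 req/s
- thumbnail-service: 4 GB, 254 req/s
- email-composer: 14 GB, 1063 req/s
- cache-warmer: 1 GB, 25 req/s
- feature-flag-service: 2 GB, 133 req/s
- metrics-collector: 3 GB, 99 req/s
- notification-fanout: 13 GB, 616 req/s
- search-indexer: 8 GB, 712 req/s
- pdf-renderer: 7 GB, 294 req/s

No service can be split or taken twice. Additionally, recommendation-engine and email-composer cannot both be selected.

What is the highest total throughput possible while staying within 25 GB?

1933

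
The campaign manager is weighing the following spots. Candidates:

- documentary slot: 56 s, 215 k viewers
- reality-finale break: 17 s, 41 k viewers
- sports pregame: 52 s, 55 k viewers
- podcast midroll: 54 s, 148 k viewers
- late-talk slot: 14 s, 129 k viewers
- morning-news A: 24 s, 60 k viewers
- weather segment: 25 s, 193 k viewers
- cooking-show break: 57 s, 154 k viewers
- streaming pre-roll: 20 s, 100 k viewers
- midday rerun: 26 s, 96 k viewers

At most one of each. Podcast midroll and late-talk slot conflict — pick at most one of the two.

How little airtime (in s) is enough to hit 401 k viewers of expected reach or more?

Need the lightest bundle worth ≥ 401.
Taking late-talk slot + weather segment + streaming pre-roll gives 422 (≥ 401) for 59 s.
No combination under 59 s hits 401.

59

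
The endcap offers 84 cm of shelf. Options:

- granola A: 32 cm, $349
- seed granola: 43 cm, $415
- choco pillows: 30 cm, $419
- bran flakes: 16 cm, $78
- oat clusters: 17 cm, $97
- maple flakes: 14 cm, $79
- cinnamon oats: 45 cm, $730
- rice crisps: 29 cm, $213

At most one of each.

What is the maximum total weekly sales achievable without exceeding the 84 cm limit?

Ranking by ratio (weekly sales/cm): cinnamon oats 16.22, choco pillows 13.97, granola A 10.91, seed granola 9.65.
The ratio ordering already packs tightly: choco pillows + cinnamon oats, 75 cm, 1149.
Every other selection either busts 84 cm or fails to beat 1149.

1149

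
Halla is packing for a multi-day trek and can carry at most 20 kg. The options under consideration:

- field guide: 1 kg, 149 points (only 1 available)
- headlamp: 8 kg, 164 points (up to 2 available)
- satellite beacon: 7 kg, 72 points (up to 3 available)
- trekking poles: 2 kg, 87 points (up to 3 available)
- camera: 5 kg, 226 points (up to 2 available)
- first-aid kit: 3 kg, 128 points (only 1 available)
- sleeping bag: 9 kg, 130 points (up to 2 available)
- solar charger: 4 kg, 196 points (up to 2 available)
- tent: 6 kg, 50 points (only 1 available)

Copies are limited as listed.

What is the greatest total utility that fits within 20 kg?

1028

The ratio heuristic lands on field guide + 2×camera + 2×solar charger (993) but leaves 1 kg idle.
The 5 kg tied up in camera is better spent on 3×trekking poles — total rises to 1028 (20 kg).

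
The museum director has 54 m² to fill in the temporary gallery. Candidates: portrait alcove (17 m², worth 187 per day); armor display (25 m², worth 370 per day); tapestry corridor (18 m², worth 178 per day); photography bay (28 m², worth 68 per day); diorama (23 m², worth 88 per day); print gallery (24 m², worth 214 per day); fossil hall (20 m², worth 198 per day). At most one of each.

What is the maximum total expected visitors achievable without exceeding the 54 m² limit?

The ratio heuristic lands on portrait alcove + armor display (557) but leaves 12 m² idle.
The 17 m² tied up in portrait alcove is better spent on print gallery — total rises to 584 (49 m²).

584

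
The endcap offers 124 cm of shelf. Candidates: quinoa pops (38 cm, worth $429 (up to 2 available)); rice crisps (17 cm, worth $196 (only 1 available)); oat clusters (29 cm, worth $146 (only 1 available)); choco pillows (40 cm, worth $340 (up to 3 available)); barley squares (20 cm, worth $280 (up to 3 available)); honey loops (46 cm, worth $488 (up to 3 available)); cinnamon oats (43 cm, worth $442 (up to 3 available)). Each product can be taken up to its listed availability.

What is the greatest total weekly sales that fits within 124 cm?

1524

Filling by ratio: quinoa pops + rice crisps + 3×barley squares for 1465, with 9 cm left unused.
The 38 cm tied up in quinoa pops is better spent on honey loops — total rises to 1524 (123 cm).
That's the maximum — no swap from here does better than 1524.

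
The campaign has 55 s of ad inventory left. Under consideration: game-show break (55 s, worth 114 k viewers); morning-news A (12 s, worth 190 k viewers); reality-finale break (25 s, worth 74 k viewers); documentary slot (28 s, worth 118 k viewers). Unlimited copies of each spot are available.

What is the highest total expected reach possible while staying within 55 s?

Density check — morning-news A 15.83, documentary slot 4.21, reality-finale break 2.96, game-show break 2.07 are the best per s.
Taking 4×morning-news A: 48 s used, 760 in expected reach.
Every other selection either busts 55 s or fails to beat 760.

760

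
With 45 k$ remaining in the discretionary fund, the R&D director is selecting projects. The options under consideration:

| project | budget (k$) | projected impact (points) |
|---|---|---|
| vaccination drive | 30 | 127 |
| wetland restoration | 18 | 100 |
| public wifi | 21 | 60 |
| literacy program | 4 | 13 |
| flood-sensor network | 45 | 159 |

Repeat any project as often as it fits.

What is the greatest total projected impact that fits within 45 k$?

226

Density check — wetland restoration 5.56, vaccination drive 4.23, flood-sensor network 3.53 are the best per k$.
The ratio ordering already packs tightly: 2×wetland restoration + 2×literacy program, 44 k$, 226.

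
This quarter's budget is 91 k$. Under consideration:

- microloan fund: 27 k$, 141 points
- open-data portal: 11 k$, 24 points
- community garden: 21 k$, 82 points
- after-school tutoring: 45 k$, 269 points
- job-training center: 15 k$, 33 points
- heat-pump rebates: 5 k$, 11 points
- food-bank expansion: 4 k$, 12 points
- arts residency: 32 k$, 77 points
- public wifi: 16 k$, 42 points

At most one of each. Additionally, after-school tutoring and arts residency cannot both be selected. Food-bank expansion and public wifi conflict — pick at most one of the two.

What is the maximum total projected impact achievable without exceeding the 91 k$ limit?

455

Density check — after-school tutoring 5.98, microloan fund 5.22, community garden 3.90 are the best per k$.
Best packing: microloan fund + after-school tutoring + job-training center + food-bank expansion — 91 k$, 455 total.
Nothing else feasible within 91 k$ beats 455.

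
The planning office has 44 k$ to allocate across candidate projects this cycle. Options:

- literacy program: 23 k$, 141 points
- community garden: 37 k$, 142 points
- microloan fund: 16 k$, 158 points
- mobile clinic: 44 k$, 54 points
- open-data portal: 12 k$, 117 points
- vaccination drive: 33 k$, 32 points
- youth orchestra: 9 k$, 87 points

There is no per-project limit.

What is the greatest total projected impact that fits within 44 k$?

433

2×microloan fund + open-data portal uses 44 of the 44 k$ and totals 433.
Every other selection either busts 44 k$ or fails to beat 433.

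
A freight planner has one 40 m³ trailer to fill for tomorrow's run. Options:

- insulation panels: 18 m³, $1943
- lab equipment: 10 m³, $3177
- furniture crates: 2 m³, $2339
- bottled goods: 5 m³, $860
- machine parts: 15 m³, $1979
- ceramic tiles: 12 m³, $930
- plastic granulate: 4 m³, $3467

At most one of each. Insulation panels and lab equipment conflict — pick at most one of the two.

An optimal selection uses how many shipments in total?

5

Optimal total is 11822.
For example lab equipment + furniture crates + bottled goods + machine parts + plastic granulate achieves it, using 36 m³.
Any selection reaching 11822 contains exactly 5 shipments.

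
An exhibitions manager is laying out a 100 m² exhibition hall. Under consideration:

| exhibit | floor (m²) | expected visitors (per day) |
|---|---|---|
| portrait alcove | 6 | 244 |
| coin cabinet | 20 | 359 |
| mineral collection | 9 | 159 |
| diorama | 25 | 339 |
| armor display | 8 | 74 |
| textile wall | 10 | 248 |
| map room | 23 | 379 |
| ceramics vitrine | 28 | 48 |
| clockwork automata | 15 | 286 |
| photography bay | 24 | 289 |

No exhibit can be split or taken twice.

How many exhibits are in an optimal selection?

6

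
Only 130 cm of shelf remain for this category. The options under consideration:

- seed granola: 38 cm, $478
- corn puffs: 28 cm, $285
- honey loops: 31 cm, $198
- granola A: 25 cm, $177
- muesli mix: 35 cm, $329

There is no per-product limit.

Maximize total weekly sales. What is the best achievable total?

1434

Taking 3×seed granola: 114 cm used, 1434 in weekly sales.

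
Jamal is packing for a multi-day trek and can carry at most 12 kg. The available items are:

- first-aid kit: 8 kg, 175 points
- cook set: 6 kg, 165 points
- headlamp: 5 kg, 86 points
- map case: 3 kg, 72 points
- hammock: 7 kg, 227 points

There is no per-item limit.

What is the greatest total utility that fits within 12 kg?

Filling by ratio: map case + hammock for 299, with 2 kg left unused.
Replace map case and hammock with 2×cook set: the trade gains 31 net, giving 330 at 12 kg.

330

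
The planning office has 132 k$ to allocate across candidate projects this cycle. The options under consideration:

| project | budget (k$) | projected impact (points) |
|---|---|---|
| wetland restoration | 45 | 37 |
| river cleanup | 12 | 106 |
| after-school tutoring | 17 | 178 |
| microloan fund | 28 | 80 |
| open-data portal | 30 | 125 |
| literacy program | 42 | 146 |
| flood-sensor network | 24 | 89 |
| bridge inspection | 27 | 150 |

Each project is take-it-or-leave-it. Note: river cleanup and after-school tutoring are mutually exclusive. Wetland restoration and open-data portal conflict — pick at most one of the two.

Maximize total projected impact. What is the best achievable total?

622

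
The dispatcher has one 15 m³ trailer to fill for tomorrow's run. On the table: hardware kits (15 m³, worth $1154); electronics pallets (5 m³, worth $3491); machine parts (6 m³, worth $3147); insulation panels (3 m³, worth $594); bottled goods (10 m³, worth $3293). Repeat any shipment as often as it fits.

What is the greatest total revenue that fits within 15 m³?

10473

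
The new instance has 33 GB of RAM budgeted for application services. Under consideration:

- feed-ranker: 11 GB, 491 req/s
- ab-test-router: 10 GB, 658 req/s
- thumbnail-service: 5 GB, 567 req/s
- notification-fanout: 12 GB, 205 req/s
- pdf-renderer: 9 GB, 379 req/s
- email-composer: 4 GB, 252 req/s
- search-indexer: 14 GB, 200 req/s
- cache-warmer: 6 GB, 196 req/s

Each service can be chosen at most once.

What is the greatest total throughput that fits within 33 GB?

1968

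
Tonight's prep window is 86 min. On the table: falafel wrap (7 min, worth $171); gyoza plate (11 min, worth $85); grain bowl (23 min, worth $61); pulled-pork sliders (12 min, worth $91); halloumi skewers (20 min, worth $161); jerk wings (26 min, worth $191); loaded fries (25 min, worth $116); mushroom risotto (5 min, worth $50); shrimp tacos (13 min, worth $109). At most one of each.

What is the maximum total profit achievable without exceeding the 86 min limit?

Density check — falafel wrap 24.43, mushroom risotto 10.00, shrimp tacos 8.38, halloumi skewers 8.05 are the best per min.
The ratio heuristic lands on falafel wrap + gyoza plate + pulled-pork sliders + halloumi skewers + mushroom risotto + shrimp tacos (667) but leaves 18 min idle.
The 11 min tied up in gyoza plate is better spent on jerk wings — total rises to 773 (83 min).
Next best is falafel wrap + gyoza plate + halloumi skewers + jerk wings + mushroom risotto + shrimp tacos at 767 (82 min) — short by 6.

773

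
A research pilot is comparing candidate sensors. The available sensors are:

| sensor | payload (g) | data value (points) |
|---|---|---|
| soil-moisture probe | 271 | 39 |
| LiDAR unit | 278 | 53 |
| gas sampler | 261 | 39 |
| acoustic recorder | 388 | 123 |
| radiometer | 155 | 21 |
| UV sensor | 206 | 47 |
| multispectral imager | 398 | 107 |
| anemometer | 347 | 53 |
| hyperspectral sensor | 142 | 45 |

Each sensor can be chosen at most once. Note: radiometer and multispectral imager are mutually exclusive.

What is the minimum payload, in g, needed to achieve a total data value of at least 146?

530

Minimise g subject to total data value ≥ 146.
Taking acoustic recorder + hyperspectral sensor gives 168 (≥ 146) for 530 g.
Any bundle with less than 530 g falls short of 146.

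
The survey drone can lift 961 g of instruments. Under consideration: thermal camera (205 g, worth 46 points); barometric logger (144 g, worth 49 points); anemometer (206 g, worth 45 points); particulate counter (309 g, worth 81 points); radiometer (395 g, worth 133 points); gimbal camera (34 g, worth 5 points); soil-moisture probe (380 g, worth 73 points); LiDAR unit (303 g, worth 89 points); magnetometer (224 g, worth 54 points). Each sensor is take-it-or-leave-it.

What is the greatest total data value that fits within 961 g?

281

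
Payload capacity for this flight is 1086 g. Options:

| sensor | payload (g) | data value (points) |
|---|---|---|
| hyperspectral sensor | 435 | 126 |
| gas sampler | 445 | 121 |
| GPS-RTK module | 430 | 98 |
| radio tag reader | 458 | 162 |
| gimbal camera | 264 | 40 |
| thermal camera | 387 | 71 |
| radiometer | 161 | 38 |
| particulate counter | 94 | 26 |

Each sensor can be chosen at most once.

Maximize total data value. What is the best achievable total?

326

Ranking by ratio (data value/g): radio tag reader 0.35, hyperspectral sensor 0.29, particulate counter 0.28, gas sampler 0.27.
A density-first pass picks hyperspectral sensor + radio tag reader + particulate counter — 314 at 987 g.
Dropping particulate counter frees 94 g; slotting in radiometer (161 g) lifts the total to 326 at 1054 g.
Runner-up gas sampler + radio tag reader + radiometer tops out at 321.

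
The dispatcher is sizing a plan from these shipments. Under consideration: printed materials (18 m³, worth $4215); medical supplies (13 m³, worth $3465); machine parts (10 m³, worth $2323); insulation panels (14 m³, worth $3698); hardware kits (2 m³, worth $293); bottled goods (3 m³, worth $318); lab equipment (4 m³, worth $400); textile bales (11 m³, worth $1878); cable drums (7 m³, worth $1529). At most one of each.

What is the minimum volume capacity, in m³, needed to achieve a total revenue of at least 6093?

Need the lightest bundle worth ≥ 6093.
machine parts + insulation panels + hardware kits: 6314 revenue at 26 m³.
No combination under 26 m³ hits 6093.

26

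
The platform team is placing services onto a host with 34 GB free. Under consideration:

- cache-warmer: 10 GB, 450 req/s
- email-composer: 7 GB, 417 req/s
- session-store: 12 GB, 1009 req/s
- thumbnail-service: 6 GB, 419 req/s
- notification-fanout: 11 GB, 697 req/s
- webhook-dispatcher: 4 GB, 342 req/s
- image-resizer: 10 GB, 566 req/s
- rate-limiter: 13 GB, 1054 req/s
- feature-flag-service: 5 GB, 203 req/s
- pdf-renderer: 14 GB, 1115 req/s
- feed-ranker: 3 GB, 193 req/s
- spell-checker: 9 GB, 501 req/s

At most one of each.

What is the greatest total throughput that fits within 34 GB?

2704

A density-first pass picks session-store + webhook-dispatcher + rate-limiter + feed-ranker — 2598 at 32 GB.
The 12 GB tied up in session-store is better spent on pdf-renderer — total rises to 2704 (34 GB).
Next best is session-store + thumbnail-service + rate-limiter + feed-ranker at 2675 (34 GB) — short by 29.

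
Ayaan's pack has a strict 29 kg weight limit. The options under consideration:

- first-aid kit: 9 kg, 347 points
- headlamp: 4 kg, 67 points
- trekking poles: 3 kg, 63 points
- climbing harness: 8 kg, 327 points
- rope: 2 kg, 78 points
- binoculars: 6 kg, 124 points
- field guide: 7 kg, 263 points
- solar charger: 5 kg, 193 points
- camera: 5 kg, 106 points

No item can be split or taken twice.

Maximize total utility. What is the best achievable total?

1130

By utility per kg: climbing harness 40.88, rope 39.00, solar charger 38.60, first-aid kit 38.56 lead.
A density-first pass picks first-aid kit + climbing harness + rope + solar charger + camera — 1051 at 29 kg.
Dropping rope and camera frees 7 kg; slotting in field guide (7 kg) lifts the total to 1130 at 29 kg.
No other feasible combination exceeds 1130.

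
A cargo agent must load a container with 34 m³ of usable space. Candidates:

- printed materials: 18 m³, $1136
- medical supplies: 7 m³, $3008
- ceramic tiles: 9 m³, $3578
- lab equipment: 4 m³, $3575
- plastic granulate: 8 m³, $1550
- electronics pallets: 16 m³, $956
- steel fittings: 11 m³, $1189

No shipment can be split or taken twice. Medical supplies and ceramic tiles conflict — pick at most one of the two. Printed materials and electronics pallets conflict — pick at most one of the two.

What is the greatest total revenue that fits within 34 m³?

9892

Taking ceramic tiles + lab equipment + plastic granulate + steel fittings: 32 m³ used, 9892 in revenue.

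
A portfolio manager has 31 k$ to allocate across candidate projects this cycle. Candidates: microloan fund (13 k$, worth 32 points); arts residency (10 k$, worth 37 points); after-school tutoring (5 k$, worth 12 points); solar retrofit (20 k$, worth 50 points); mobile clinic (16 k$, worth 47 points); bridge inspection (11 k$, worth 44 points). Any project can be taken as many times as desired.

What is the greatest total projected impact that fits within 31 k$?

Density check — bridge inspection 4.00, arts residency 3.70, mobile clinic 2.94 are the best per k$.
Taking the top-ratio projects first gives after-school tutoring + 2×bridge inspection for 100 (27 k$).
Dropping after-school tutoring and bridge inspection frees 16 k$; slotting in 2×arts residency (20 k$) lifts the total to 118 at 31 k$.
Nothing else within 31 k$ beats 118.

118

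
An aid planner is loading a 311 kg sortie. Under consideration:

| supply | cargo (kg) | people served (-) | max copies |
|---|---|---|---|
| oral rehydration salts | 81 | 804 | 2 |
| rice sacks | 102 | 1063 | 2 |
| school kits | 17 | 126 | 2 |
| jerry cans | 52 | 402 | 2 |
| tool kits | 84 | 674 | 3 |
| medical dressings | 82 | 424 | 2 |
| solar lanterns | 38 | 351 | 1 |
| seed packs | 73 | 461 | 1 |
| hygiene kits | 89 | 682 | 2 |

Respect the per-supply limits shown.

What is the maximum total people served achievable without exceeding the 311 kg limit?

3056

The ratio ordering already packs tightly: oral rehydration salts + 2×rice sacks + school kits, 302 kg, 3056.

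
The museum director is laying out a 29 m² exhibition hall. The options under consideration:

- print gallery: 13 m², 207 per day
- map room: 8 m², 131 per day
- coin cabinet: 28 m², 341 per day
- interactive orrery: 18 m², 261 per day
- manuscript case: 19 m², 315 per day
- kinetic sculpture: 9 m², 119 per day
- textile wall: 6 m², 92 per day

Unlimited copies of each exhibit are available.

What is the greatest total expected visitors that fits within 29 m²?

Taking the top-ratio exhibits first gives map room + manuscript case for 446 (27 m²).
Dropping manuscript case frees 19 m²; slotting in print gallery + map room (21 m²) lifts the total to 469 at 29 m².

469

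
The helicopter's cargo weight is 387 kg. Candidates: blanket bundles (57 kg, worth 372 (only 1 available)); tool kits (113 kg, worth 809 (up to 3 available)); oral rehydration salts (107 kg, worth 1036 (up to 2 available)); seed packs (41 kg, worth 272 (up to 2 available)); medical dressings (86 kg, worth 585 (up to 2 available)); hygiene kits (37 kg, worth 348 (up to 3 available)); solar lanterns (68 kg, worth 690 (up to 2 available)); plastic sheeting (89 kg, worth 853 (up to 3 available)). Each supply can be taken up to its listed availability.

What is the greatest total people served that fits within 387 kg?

The ratio ordering already packs tightly: 2×oral rehydration salts + hygiene kits + 2×solar lanterns, 387 kg, 3800.
That's the maximum — no swap from here does better than 3800.

3800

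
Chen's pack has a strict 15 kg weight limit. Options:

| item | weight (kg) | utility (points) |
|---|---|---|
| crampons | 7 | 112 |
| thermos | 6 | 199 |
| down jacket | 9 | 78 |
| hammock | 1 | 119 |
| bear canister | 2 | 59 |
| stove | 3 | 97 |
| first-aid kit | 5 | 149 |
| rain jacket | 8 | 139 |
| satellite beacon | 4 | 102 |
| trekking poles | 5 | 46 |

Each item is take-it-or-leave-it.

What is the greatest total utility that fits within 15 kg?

Density check — hammock 119.00, thermos 33.17, stove 32.33 are the best per kg.
Thermos + hammock + stove + first-aid kit uses 15 of the 15 kg and totals 564.

564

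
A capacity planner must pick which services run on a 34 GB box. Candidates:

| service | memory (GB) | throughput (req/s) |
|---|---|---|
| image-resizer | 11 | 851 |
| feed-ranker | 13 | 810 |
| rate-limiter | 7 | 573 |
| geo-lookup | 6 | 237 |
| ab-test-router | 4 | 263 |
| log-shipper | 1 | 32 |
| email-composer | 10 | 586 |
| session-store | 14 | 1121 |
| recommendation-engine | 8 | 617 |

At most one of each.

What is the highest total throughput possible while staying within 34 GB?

2621

A density-first pass picks image-resizer + rate-limiter + log-shipper + session-store — 2577 at 33 GB.
Dropping rate-limiter frees 7 GB; slotting in recommendation-engine (8 GB) lifts the total to 2621 at 34 GB.
Nothing else within 34 GB beats 2621.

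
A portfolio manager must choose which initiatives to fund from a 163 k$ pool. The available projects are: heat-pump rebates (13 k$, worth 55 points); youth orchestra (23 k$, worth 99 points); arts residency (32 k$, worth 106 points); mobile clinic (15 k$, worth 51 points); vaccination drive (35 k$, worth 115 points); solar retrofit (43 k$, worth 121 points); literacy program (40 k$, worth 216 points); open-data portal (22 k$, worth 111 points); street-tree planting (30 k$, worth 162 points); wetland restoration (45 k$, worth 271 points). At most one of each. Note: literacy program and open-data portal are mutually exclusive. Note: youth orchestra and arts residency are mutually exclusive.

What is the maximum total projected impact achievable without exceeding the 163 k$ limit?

819

Heat-pump rebates + vaccination drive + literacy program + street-tree planting + wetland restoration uses 163 of the 163 k$ and totals 819.
Next best is heat-pump rebates + arts residency + literacy program + street-tree planting + wetland restoration at 810 (160 k$) — short by 9.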